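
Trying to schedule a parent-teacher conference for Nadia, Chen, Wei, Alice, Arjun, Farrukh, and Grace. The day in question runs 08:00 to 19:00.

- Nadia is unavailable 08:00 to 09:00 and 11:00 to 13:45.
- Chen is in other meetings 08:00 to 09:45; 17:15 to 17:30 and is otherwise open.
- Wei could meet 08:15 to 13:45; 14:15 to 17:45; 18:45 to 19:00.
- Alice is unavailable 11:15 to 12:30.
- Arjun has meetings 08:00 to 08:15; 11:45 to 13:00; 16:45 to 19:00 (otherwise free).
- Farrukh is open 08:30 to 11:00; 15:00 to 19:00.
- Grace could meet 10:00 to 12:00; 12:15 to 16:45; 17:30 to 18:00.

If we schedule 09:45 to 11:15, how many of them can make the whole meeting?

4

Nadia free: 09:00-11:00, 13:45-19:00 (invert busy blocks within the working day).
Chen free: 09:45-17:15, 17:30-19:00 (invert busy blocks within the working day).
Wei free: 08:15-13:45, 14:15-17:45, 18:45-19:00.
Alice free: 08:00-11:15, 12:30-19:00 (invert busy blocks within the working day).
Arjun free: 08:15-11:45, 13:00-16:45 (invert busy blocks within the working day).
Farrukh free: 08:30-11:00, 15:00-19:00.
Grace free: 10:00-12:00, 12:15-16:45, 17:30-18:00.
Chen, Wei, Alice, and Arjun can make the full 09:45-11:15 slot — that's 4.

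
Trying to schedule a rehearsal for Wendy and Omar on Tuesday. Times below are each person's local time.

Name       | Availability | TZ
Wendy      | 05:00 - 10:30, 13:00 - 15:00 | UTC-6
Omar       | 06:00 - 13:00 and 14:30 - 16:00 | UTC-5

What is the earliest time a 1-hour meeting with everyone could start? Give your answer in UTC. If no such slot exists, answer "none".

Wendy in UTC: 11:00-16:30, 19:00-21:00 (add 6h to convert from UTC-6).
Omar in UTC: 11:00-18:00, 19:30-21:00 (add 5h to convert from UTC-5).
Wendy ∩ Omar: 11:00-16:30, 19:30-21:00.
Those are the intersection windows.
The first common window of at least 60 minutes is 11:00-16:30, so the earliest start is 11:00.

11:00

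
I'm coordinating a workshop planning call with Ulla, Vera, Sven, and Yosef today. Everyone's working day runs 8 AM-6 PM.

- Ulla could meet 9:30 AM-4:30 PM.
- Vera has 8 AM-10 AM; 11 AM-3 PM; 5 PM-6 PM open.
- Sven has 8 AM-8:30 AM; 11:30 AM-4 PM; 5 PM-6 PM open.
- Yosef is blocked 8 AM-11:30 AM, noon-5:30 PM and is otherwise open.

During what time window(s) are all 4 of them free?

11:30-12:00

Ulla free: 09:30-16:30.
Vera free: 08:00-10:00, 11:00-15:00, 17:00-18:00.
Sven free: 08:00-08:30, 11:30-16:00, 17:00-18:00.
Yosef free: 11:30-12:00, 17:30-18:00 (invert busy blocks within the working day).
Ulla ∩ Vera: 09:30-10:00, 11:00-15:00.
Ulla ∩ Vera ∩ Sven: 11:30-15:00.
Ulla ∩ Vera ∩ Sven ∩ Yosef: 11:30-12:00.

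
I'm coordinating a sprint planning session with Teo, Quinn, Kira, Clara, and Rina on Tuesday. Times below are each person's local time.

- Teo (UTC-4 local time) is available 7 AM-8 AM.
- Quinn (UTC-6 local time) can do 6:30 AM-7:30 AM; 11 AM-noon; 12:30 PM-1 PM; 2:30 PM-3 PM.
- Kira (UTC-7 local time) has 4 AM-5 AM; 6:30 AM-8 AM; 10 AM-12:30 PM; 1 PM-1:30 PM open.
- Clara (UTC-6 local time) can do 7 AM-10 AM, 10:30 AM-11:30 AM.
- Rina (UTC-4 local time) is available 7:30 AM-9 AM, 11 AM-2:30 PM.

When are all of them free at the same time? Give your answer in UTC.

none

Teo in UTC: 11:00-12:00 (add 4h to convert from UTC-4).
Quinn in UTC: 12:30-13:30, 17:00-18:00, 18:30-19:00, 20:30-21:00 (add 6h to convert from UTC-6).
Kira in UTC: 11:00-12:00, 13:30-15:00, 17:00-19:30, 20:00-20:30 (add 7h to convert from UTC-7).
Clara in UTC: 13:00-16:00, 16:30-17:30 (add 6h to convert from UTC-6).
Rina in UTC: 11:30-13:00, 15:00-18:30 (add 4h to convert from UTC-4).
Teo ∩ Quinn: ∅.
Teo ∩ Quinn ∩ Kira: ∅.
Teo ∩ Quinn ∩ Kira ∩ Clara: ∅.
Teo ∩ Quinn ∩ Kira ∩ Clara ∩ Rina: ∅.
There is no time when everyone is free.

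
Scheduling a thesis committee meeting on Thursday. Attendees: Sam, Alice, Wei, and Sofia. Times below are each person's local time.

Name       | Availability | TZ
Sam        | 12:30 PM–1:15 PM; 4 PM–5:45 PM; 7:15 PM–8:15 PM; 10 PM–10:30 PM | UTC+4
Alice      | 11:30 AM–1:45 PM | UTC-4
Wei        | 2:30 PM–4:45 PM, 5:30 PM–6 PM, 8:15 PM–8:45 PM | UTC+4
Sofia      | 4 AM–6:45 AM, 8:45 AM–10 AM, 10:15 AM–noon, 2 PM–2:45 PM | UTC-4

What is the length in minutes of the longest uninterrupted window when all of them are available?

Sam in UTC: 08:30-09:15, 12:00-13:45, 15:15-16:15, 18:00-18:30 (subtract 4h to convert from UTC+4).
Alice in UTC: 15:30-17:45 (add 4h to convert from UTC-4).
Wei in UTC: 10:30-12:45, 13:30-14:00, 16:15-16:45 (subtract 4h to convert from UTC+4).
Sofia in UTC: 08:00-10:45, 12:45-14:00, 14:15-16:00, 18:00-18:45 (add 4h to convert from UTC-4).
Sam ∩ Alice: 15:30-16:15.
Sam ∩ Alice ∩ Wei: ∅.
Sam ∩ Alice ∩ Wei ∩ Sofia: ∅.
There is no time when everyone is free.
No common window exists, so the longest block is 0 minutes.

0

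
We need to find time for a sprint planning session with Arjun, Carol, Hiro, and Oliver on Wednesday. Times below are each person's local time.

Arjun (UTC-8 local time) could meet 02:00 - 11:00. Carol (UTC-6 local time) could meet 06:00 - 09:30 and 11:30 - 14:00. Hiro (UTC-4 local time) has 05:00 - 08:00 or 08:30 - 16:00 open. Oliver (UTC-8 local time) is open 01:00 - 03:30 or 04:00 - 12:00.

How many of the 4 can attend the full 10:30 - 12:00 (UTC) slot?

Arjun in UTC: 10:00-19:00 (add 8h to convert from UTC-8).
Carol in UTC: 12:00-15:30, 17:30-20:00 (add 6h to convert from UTC-6).
Hiro in UTC: 09:00-12:00, 12:30-20:00 (add 4h to convert from UTC-4).
Oliver in UTC: 09:00-11:30, 12:00-20:00 (add 8h to convert from UTC-8).
Arjun and Hiro can make the full 10:30-12:00 slot — that's 2.

2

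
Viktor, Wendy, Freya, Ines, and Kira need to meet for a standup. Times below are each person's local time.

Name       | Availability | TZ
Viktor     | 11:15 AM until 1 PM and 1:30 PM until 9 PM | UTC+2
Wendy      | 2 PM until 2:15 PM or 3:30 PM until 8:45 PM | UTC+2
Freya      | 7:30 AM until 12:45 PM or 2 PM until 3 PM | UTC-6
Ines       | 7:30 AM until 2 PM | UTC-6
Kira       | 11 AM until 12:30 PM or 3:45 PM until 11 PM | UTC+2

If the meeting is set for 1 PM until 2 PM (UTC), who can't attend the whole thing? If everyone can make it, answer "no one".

Viktor in UTC: 09:15-11:00, 11:30-19:00 (subtract 2h to convert from UTC+2).
Wendy in UTC: 12:00-12:15, 13:30-18:45 (subtract 2h to convert from UTC+2).
Freya in UTC: 13:30-18:45, 20:00-21:00 (add 6h to convert from UTC-6).
Ines in UTC: 13:30-20:00 (add 6h to convert from UTC-6).
Kira in UTC: 09:00-10:30, 13:45-21:00 (subtract 2h to convert from UTC+2).
Viktor: free for 13:00-14:00. Wendy: not fully free for 13:00-14:00. Freya: not fully free for 13:00-14:00. Ines: not fully free for 13:00-14:00. Kira: not fully free for 13:00-14:00.

Freya, Ines, Kira, Wendy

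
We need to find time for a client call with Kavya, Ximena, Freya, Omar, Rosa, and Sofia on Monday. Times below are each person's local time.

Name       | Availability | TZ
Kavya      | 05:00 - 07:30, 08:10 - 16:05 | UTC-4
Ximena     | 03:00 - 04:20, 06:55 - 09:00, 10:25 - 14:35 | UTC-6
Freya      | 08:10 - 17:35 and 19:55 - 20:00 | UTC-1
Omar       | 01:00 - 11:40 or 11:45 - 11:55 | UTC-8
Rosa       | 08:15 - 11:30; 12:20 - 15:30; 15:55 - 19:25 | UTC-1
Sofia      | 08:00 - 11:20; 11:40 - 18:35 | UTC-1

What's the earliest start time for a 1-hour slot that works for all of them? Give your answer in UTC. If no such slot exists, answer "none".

09:15

Kavya in UTC: 09:00-11:30, 12:10-20:05 (add 4h to convert from UTC-4).
Ximena in UTC: 09:00-10:20, 12:55-15:00, 16:25-20:35 (add 6h to convert from UTC-6).
Freya in UTC: 09:10-18:35, 20:55-21:00 (add 1h to convert from UTC-1).
Omar in UTC: 09:00-19:40, 19:45-19:55 (add 8h to convert from UTC-8).
Rosa in UTC: 09:15-12:30, 13:20-16:30, 16:55-20:25 (add 1h to convert from UTC-1).
Sofia in UTC: 09:00-12:20, 12:40-19:35 (add 1h to convert from UTC-1).
Kavya ∩ Ximena: 09:00-10:20, 12:55-15:00, 16:25-20:05.
Kavya ∩ Ximena ∩ Freya: 09:10-10:20, 12:55-15:00, 16:25-18:35.
Kavya ∩ Ximena ∩ Freya ∩ Omar: 09:10-10:20, 12:55-15:00, 16:25-18:35.
Kavya ∩ Ximena ∩ Freya ∩ Omar ∩ Rosa: 09:15-10:20, 13:20-15:00, 16:25-16:30, 16:55-18:35.
Kavya ∩ Ximena ∩ Freya ∩ Omar ∩ Rosa ∩ Sofia: 09:15-10:20, 13:20-15:00, 16:25-16:30, 16:55-18:35.
The first common window of at least 60 minutes is 09:15-10:20, so the earliest start is 09:15.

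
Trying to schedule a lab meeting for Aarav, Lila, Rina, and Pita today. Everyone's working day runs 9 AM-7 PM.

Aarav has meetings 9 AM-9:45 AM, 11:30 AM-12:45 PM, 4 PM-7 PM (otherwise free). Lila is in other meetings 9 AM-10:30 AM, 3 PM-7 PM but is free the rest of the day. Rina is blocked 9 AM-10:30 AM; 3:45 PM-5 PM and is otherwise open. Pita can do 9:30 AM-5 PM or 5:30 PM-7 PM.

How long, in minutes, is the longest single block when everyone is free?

135

Aarav free: 09:45-11:30, 12:45-16:00 (invert busy blocks within the working day).
Lila free: 10:30-15:00 (invert busy blocks within the working day).
Rina free: 10:30-15:45, 17:00-19:00 (invert busy blocks within the working day).
Pita free: 09:30-17:00, 17:30-19:00.
Aarav ∩ Lila: 10:30-11:30, 12:45-15:00.
Aarav ∩ Lila ∩ Rina: 10:30-11:30, 12:45-15:00.
Aarav ∩ Lila ∩ Rina ∩ Pita: 10:30-11:30, 12:45-15:00.
The longest is 12:45-15:00 at 135 minutes.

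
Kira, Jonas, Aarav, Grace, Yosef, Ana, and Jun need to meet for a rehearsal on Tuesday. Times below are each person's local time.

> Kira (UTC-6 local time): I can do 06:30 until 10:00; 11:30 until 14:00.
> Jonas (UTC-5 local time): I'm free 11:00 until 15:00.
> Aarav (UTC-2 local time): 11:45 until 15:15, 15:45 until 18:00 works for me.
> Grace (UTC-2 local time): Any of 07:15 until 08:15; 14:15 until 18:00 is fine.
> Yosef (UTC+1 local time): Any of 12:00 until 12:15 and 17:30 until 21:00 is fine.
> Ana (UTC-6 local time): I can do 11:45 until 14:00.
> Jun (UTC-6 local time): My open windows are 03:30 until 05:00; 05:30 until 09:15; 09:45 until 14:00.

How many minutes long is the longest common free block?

135

Kira in UTC: 12:30-16:00, 17:30-20:00 (add 6h to convert from UTC-6).
Jonas in UTC: 16:00-20:00 (add 5h to convert from UTC-5).
Aarav in UTC: 13:45-17:15, 17:45-20:00 (add 2h to convert from UTC-2).
Grace in UTC: 09:15-10:15, 16:15-20:00 (add 2h to convert from UTC-2).
Yosef in UTC: 11:00-11:15, 16:30-20:00 (subtract 1h to convert from UTC+1).
Ana in UTC: 17:45-20:00 (add 6h to convert from UTC-6).
Jun in UTC: 09:30-11:00, 11:30-15:15, 15:45-20:00 (add 6h to convert from UTC-6).
Kira ∩ Jonas: 17:30-20:00.
Kira ∩ Jonas ∩ Aarav: 17:45-20:00.
Kira ∩ Jonas ∩ Aarav ∩ Grace: 17:45-20:00.
Kira ∩ Jonas ∩ Aarav ∩ Grace ∩ Yosef: 17:45-20:00.
Kira ∩ Jonas ∩ Aarav ∩ Grace ∩ Yosef ∩ Ana: 17:45-20:00.
Kira ∩ Jonas ∩ Aarav ∩ Grace ∩ Yosef ∩ Ana ∩ Jun: 17:45-20:00.
Those are the intersection windows.
The longest is 17:45-20:00 at 135 minutes.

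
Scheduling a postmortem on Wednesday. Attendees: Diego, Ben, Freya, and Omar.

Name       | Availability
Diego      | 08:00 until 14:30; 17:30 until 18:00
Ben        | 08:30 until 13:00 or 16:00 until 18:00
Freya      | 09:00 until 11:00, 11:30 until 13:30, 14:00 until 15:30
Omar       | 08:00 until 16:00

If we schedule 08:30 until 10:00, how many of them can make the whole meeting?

3

Diego, Ben, and Omar can make the full 08:30-10:00 slot — that's 3.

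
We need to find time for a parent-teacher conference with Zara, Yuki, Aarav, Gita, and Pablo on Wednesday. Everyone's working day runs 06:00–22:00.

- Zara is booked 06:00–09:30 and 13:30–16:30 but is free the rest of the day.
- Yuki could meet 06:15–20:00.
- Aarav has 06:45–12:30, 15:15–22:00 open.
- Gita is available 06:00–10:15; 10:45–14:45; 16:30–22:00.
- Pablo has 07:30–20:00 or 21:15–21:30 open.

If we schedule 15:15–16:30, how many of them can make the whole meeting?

Zara free: 09:30-13:30, 16:30-22:00 (invert busy blocks within the working day).
Yuki free: 06:15-20:00.
Aarav free: 06:45-12:30, 15:15-22:00.
Gita free: 06:00-10:15, 10:45-14:45, 16:30-22:00.
Pablo free: 07:30-20:00, 21:15-21:30.
Yuki, Aarav, and Pablo can make the full 15:15-16:30 slot — that's 3.

3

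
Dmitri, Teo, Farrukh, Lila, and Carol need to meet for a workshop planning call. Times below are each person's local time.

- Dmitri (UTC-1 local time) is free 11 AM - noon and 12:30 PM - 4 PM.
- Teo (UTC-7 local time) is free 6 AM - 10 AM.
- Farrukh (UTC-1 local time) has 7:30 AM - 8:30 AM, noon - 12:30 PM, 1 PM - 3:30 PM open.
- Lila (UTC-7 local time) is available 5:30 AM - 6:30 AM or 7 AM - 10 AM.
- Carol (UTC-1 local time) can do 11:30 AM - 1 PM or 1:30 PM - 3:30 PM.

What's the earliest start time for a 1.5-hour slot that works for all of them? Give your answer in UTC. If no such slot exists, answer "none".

Dmitri in UTC: 12:00-13:00, 13:30-17:00 (add 1h to convert from UTC-1).
Teo in UTC: 13:00-17:00 (add 7h to convert from UTC-7).
Farrukh in UTC: 08:30-09:30, 13:00-13:30, 14:00-16:30 (add 1h to convert from UTC-1).
Lila in UTC: 12:30-13:30, 14:00-17:00 (add 7h to convert from UTC-7).
Carol in UTC: 12:30-14:00, 14:30-16:30 (add 1h to convert from UTC-1).
Dmitri ∩ Teo: 13:30-17:00.
Dmitri ∩ Teo ∩ Farrukh: 14:00-16:30.
Dmitri ∩ Teo ∩ Farrukh ∩ Lila: 14:00-16:30.
Dmitri ∩ Teo ∩ Farrukh ∩ Lila ∩ Carol: 14:30-16:30.
The first common window of at least 90 minutes is 14:30-16:30, so the earliest start is 14:30.

14:30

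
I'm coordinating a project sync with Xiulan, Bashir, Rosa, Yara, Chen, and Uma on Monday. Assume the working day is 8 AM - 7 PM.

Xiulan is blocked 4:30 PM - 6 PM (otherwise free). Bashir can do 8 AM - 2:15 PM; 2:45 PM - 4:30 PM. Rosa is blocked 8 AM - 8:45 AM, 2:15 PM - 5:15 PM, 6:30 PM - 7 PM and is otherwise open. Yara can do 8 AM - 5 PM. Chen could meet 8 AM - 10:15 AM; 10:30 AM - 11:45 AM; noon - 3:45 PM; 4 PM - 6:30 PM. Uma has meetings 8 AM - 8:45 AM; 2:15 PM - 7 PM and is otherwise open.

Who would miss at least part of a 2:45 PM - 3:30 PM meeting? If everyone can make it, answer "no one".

Xiulan free: 08:00-16:30, 18:00-19:00 (invert busy blocks within the working day).
Bashir free: 08:00-14:15, 14:45-16:30.
Rosa free: 08:45-14:15, 17:15-18:30 (invert busy blocks within the working day).
Yara free: 08:00-17:00.
Chen free: 08:00-10:15, 10:30-11:45, 12:00-15:45, 16:00-18:30.
Uma free: 08:45-14:15 (invert busy blocks within the working day).
Xiulan: free for 14:45-15:30. Bashir: free for 14:45-15:30. Rosa: not fully free for 14:45-15:30. Yara: free for 14:45-15:30. Chen: free for 14:45-15:30. Uma: not fully free for 14:45-15:30.

Rosa, Uma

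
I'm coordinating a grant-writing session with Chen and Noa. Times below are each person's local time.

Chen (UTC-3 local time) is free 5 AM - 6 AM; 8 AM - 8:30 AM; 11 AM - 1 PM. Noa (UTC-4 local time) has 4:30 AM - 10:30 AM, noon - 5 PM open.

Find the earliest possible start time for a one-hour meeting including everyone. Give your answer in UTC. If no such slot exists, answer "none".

Chen in UTC: 08:00-09:00, 11:00-11:30, 14:00-16:00 (add 3h to convert from UTC-3).
Noa in UTC: 08:30-14:30, 16:00-21:00 (add 4h to convert from UTC-4).
Chen ∩ Noa: 08:30-09:00, 11:00-11:30, 14:00-14:30.
No common window is at least 60 minutes long.

none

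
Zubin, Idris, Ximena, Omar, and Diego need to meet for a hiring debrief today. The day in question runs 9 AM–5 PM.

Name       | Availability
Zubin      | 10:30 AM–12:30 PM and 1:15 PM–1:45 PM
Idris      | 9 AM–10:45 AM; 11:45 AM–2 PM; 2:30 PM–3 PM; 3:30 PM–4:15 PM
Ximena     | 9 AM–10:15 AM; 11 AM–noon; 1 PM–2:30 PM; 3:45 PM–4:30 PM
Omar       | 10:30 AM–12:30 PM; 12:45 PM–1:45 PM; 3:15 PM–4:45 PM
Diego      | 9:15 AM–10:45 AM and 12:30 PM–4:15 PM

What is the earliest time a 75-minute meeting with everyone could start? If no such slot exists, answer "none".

Zubin ∩ Idris: 10:30-10:45, 11:45-12:30, 13:15-13:45.
Zubin ∩ Idris ∩ Ximena: 11:45-12:00, 13:15-13:45.
Zubin ∩ Idris ∩ Ximena ∩ Omar: 11:45-12:00, 13:15-13:45.
Zubin ∩ Idris ∩ Ximena ∩ Omar ∩ Diego: 13:15-13:45.
No common window is at least 75 minutes long.

none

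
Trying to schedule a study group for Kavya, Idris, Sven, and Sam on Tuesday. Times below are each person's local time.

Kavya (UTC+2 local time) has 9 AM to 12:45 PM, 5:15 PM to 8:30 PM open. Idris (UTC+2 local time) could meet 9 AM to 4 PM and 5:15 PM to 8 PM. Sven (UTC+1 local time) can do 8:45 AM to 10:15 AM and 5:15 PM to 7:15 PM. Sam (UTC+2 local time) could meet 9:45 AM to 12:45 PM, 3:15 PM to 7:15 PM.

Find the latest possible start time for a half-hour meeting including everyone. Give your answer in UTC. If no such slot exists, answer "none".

16:45

Kavya in UTC: 07:00-10:45, 15:15-18:30 (subtract 2h to convert from UTC+2).
Idris in UTC: 07:00-14:00, 15:15-18:00 (subtract 2h to convert from UTC+2).
Sven in UTC: 07:45-09:15, 16:15-18:15 (subtract 1h to convert from UTC+1).
Sam in UTC: 07:45-10:45, 13:15-17:15 (subtract 2h to convert from UTC+2).
Kavya ∩ Idris: 07:00-10:45, 15:15-18:00.
Kavya ∩ Idris ∩ Sven: 07:45-09:15, 16:15-18:00.
Kavya ∩ Idris ∩ Sven ∩ Sam: 07:45-09:15, 16:15-17:15.
So the common availability across everyone is 07:45-09:15, 16:15-17:15.
The last common window of at least 30 minutes is 16:15-17:15; a 30-minute meeting can start as late as 16:45 and still end by 17:15.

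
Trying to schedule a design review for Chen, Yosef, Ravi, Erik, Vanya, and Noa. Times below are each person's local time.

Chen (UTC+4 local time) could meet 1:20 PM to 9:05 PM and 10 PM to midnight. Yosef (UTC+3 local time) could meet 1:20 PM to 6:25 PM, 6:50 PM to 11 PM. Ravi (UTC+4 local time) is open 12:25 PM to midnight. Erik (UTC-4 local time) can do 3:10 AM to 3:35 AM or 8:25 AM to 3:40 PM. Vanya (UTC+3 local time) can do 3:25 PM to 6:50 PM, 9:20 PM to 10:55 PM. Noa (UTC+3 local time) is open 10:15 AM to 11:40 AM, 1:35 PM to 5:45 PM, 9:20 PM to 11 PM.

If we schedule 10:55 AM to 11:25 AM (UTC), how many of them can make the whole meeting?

4

Chen in UTC: 09:20-17:05, 18:00-20:00 (subtract 4h to convert from UTC+4).
Yosef in UTC: 10:20-15:25, 15:50-20:00 (subtract 3h to convert from UTC+3).
Ravi in UTC: 08:25-20:00 (subtract 4h to convert from UTC+4).
Erik in UTC: 07:10-07:35, 12:25-19:40 (add 4h to convert from UTC-4).
Vanya in UTC: 12:25-15:50, 18:20-19:55 (subtract 3h to convert from UTC+3).
Noa in UTC: 07:15-08:40, 10:35-14:45, 18:20-20:00 (subtract 3h to convert from UTC+3).
Chen, Yosef, Ravi, and Noa can make the full 10:55-11:25 slot — that's 4.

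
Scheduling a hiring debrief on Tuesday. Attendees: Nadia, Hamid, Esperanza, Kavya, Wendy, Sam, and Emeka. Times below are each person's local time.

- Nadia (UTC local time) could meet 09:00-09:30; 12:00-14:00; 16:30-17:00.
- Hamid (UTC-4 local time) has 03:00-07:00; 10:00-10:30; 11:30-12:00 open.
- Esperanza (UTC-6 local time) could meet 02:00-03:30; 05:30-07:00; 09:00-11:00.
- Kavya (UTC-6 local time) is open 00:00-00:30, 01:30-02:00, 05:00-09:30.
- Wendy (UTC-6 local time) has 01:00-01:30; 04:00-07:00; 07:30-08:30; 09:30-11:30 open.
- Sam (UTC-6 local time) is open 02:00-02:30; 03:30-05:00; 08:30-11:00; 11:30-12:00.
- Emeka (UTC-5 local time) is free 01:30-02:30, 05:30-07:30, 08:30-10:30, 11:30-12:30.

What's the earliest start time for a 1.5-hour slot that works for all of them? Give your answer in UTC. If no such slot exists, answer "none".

none

Nadia in UTC: 09:00-09:30, 12:00-14:00, 16:30-17:00.
Hamid in UTC: 07:00-11:00, 14:00-14:30, 15:30-16:00 (add 4h to convert from UTC-4).
Esperanza in UTC: 08:00-09:30, 11:30-13:00, 15:00-17:00 (add 6h to convert from UTC-6).
Kavya in UTC: 06:00-06:30, 07:30-08:00, 11:00-15:30 (add 6h to convert from UTC-6).
Wendy in UTC: 07:00-07:30, 10:00-13:00, 13:30-14:30, 15:30-17:30 (add 6h to convert from UTC-6).
Sam in UTC: 08:00-08:30, 09:30-11:00, 14:30-17:00, 17:30-18:00 (add 6h to convert from UTC-6).
Emeka in UTC: 06:30-07:30, 10:30-12:30, 13:30-15:30, 16:30-17:30 (add 5h to convert from UTC-5).
Nadia ∩ Hamid: 09:00-09:30.
Nadia ∩ Hamid ∩ Esperanza: 09:00-09:30.
Nadia ∩ Hamid ∩ Esperanza ∩ Kavya: ∅.
Nadia ∩ Hamid ∩ Esperanza ∩ Kavya ∩ Wendy: ∅.
Nadia ∩ Hamid ∩ Esperanza ∩ Kavya ∩ Wendy ∩ Sam: ∅.
Nadia ∩ Hamid ∩ Esperanza ∩ Kavya ∩ Wendy ∩ Sam ∩ Emeka: ∅.
There is no time when everyone is free.
No common window is at least 90 minutes long.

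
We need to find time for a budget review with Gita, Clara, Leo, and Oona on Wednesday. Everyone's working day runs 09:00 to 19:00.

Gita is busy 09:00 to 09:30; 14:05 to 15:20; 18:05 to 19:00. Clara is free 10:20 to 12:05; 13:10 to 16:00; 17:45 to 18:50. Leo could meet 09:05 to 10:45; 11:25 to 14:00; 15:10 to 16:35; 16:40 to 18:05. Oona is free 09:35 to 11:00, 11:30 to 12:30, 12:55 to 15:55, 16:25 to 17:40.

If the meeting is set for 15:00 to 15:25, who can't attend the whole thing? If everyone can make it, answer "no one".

Gita, Leo

Gita free: 09:30-14:05, 15:20-18:05 (invert busy blocks within the working day).
Clara free: 10:20-12:05, 13:10-16:00, 17:45-18:50.
Leo free: 09:05-10:45, 11:25-14:00, 15:10-16:35, 16:40-18:05.
Oona free: 09:35-11:00, 11:30-12:30, 12:55-15:55, 16:25-17:40.
Gita: not fully free for 15:00-15:25. Clara: free for 15:00-15:25. Leo: not fully free for 15:00-15:25. Oona: free for 15:00-15:25.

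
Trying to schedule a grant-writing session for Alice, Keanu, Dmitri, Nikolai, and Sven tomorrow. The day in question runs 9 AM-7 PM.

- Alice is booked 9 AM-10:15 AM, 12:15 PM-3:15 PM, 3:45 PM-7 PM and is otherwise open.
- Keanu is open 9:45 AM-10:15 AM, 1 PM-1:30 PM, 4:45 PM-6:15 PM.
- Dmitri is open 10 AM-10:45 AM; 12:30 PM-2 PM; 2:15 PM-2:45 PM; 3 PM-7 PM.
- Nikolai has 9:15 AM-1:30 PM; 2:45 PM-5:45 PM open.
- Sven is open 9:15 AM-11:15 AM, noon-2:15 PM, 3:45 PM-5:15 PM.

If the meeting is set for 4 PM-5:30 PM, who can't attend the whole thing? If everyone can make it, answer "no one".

Alice, Keanu, Sven

Alice free: 10:15-12:15, 15:15-15:45 (invert busy blocks within the working day).
Keanu free: 09:45-10:15, 13:00-13:30, 16:45-18:15.
Dmitri free: 10:00-10:45, 12:30-14:00, 14:15-14:45, 15:00-19:00.
Nikolai free: 09:15-13:30, 14:45-17:45.
Sven free: 09:15-11:15, 12:00-14:15, 15:45-17:15.
Alice: not fully free for 16:00-17:30. Keanu: not fully free for 16:00-17:30. Dmitri: free for 16:00-17:30. Nikolai: free for 16:00-17:30. Sven: not fully free for 16:00-17:30.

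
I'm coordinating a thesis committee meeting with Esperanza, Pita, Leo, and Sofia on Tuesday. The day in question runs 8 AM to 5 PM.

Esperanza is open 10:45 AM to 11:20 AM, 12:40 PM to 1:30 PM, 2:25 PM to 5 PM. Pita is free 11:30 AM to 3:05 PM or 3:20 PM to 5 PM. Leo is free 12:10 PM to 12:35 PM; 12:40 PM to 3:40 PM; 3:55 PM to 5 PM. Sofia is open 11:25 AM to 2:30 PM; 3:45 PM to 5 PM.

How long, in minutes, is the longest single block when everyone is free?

65

Esperanza ∩ Pita: 12:40-13:30, 14:25-15:05, 15:20-17:00.
Esperanza ∩ Pita ∩ Leo: 12:40-13:30, 14:25-15:05, 15:20-15:40, 15:55-17:00.
Esperanza ∩ Pita ∩ Leo ∩ Sofia: 12:40-13:30, 14:25-14:30, 15:55-17:00.
So the common availability across everyone is 12:40-13:30, 14:25-14:30, 15:55-17:00.
The longest is 15:55-17:00 at 65 minutes.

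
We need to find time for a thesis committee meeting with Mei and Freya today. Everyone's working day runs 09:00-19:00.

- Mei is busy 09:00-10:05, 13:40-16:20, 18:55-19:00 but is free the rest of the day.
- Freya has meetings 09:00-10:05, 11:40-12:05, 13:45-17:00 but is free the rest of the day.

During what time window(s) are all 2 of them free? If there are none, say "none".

10:05-11:40, 12:05-13:40, 17:00-18:55

Mei free: 10:05-13:40, 16:20-18:55 (invert busy blocks within the working day).
Freya free: 10:05-11:40, 12:05-13:45, 17:00-19:00 (invert busy blocks within the working day).
Mei ∩ Freya: 10:05-11:40, 12:05-13:40, 17:00-18:55.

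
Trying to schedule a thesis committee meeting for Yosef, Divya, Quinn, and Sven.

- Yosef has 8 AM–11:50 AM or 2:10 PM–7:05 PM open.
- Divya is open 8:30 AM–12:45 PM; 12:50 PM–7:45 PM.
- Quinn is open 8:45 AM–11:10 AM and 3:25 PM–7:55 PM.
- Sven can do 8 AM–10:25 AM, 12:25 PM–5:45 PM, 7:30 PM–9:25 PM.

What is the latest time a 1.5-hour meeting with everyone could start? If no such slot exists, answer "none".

16:15

Yosef ∩ Divya: 08:30-11:50, 14:10-19:05.
Yosef ∩ Divya ∩ Quinn: 08:45-11:10, 15:25-19:05.
Yosef ∩ Divya ∩ Quinn ∩ Sven: 08:45-10:25, 15:25-17:45.
The last common window of at least 90 minutes is 15:25-17:45; a 90-minute meeting can start as late as 16:15 and still end by 17:45.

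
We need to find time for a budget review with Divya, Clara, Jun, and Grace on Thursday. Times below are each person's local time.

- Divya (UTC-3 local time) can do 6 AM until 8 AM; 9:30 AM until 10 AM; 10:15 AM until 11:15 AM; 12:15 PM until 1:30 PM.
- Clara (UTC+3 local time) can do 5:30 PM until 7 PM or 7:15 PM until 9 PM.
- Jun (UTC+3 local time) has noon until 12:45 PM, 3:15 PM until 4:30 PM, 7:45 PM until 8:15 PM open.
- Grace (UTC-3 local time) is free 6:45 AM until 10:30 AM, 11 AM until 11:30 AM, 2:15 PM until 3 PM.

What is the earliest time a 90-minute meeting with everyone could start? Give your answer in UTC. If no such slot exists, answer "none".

Divya in UTC: 09:00-11:00, 12:30-13:00, 13:15-14:15, 15:15-16:30 (add 3h to convert from UTC-3).
Clara in UTC: 14:30-16:00, 16:15-18:00 (subtract 3h to convert from UTC+3).
Jun in UTC: 09:00-09:45, 12:15-13:30, 16:45-17:15 (subtract 3h to convert from UTC+3).
Grace in UTC: 09:45-13:30, 14:00-14:30, 17:15-18:00 (add 3h to convert from UTC-3).
Divya ∩ Clara: 15:15-16:00, 16:15-16:30.
Divya ∩ Clara ∩ Jun: ∅.
Divya ∩ Clara ∩ Jun ∩ Grace: ∅.
There is no time when everyone is free.
No common window is at least 90 minutes long.

none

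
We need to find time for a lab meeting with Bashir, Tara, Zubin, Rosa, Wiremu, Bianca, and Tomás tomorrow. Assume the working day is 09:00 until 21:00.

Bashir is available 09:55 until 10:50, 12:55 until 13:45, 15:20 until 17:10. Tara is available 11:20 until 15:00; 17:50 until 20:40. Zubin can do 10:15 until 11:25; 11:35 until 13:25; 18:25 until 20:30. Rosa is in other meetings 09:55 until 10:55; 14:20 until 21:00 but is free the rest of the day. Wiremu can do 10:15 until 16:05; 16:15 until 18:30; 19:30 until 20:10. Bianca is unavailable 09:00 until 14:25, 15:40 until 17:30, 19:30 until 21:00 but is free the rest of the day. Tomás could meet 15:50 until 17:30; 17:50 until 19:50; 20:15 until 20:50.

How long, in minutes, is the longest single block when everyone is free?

Bashir free: 09:55-10:50, 12:55-13:45, 15:20-17:10.
Tara free: 11:20-15:00, 17:50-20:40.
Zubin free: 10:15-11:25, 11:35-13:25, 18:25-20:30.
Rosa free: 09:00-09:55, 10:55-14:20 (invert busy blocks within the working day).
Wiremu free: 10:15-16:05, 16:15-18:30, 19:30-20:10.
Bianca free: 14:25-15:40, 17:30-19:30 (invert busy blocks within the working day).
Tomás free: 15:50-17:30, 17:50-19:50, 20:15-20:50.
Bashir ∩ Tara: 12:55-13:45.
Bashir ∩ Tara ∩ Zubin: 12:55-13:25.
Bashir ∩ Tara ∩ Zubin ∩ Rosa: 12:55-13:25.
Bashir ∩ Tara ∩ Zubin ∩ Rosa ∩ Wiremu: 12:55-13:25.
Bashir ∩ Tara ∩ Zubin ∩ Rosa ∩ Wiremu ∩ Bianca: ∅.
Bashir ∩ Tara ∩ Zubin ∩ Rosa ∩ Wiremu ∩ Bianca ∩ Tomás: ∅.
There is no time when everyone is free.
No common window exists, so the longest block is 0 minutes.

0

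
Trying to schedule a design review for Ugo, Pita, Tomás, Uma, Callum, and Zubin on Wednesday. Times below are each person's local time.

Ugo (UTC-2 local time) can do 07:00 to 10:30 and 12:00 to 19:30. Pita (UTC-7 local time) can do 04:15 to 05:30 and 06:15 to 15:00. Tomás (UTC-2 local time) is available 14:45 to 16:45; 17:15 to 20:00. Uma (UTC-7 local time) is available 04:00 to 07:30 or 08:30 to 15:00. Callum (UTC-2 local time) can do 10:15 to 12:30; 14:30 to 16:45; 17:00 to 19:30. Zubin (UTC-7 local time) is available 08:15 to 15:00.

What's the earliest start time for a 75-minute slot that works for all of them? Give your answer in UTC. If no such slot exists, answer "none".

16:45

Ugo in UTC: 09:00-12:30, 14:00-21:30 (add 2h to convert from UTC-2).
Pita in UTC: 11:15-12:30, 13:15-22:00 (add 7h to convert from UTC-7).
Tomás in UTC: 16:45-18:45, 19:15-22:00 (add 2h to convert from UTC-2).
Uma in UTC: 11:00-14:30, 15:30-22:00 (add 7h to convert from UTC-7).
Callum in UTC: 12:15-14:30, 16:30-18:45, 19:00-21:30 (add 2h to convert from UTC-2).
Zubin in UTC: 15:15-22:00 (add 7h to convert from UTC-7).
Ugo ∩ Pita: 11:15-12:30, 14:00-21:30.
Ugo ∩ Pita ∩ Tomás: 16:45-18:45, 19:15-21:30.
Ugo ∩ Pita ∩ Tomás ∩ Uma: 16:45-18:45, 19:15-21:30.
Ugo ∩ Pita ∩ Tomás ∩ Uma ∩ Callum: 16:45-18:45, 19:15-21:30.
Ugo ∩ Pita ∩ Tomás ∩ Uma ∩ Callum ∩ Zubin: 16:45-18:45, 19:15-21:30.
Those are the intersection windows.
The first common window of at least 75 minutes is 16:45-18:45, so the earliest start is 16:45.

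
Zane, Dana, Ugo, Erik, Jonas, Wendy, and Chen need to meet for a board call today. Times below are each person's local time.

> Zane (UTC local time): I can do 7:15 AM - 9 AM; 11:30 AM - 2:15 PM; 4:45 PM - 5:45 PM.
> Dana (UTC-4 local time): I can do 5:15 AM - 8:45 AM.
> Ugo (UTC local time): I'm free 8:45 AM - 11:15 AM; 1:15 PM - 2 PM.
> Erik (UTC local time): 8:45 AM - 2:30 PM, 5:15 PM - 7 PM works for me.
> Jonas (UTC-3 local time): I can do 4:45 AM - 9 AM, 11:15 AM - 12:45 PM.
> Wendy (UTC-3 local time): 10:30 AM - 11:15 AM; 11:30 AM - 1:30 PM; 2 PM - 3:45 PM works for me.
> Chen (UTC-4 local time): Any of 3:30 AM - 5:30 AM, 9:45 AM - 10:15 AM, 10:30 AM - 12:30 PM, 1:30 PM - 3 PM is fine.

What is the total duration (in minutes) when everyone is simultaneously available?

Zane in UTC: 07:15-09:00, 11:30-14:15, 16:45-17:45.
Dana in UTC: 09:15-12:45 (add 4h to convert from UTC-4).
Ugo in UTC: 08:45-11:15, 13:15-14:00.
Erik in UTC: 08:45-14:30, 17:15-19:00.
Jonas in UTC: 07:45-12:00, 14:15-15:45 (add 3h to convert from UTC-3).
Wendy in UTC: 13:30-14:15, 14:30-16:30, 17:00-18:45 (add 3h to convert from UTC-3).
Chen in UTC: 07:30-09:30, 13:45-14:15, 14:30-16:30, 17:30-19:00 (add 4h to convert from UTC-4).
Zane ∩ Dana: 11:30-12:45.
Zane ∩ Dana ∩ Ugo: ∅.
Zane ∩ Dana ∩ Ugo ∩ Erik: ∅.
Zane ∩ Dana ∩ Ugo ∩ Erik ∩ Jonas: ∅.
Zane ∩ Dana ∩ Ugo ∩ Erik ∩ Jonas ∩ Wendy: ∅.
Zane ∩ Dana ∩ Ugo ∩ Erik ∩ Jonas ∩ Wendy ∩ Chen: ∅.
There is no time when everyone is free.
There is no common window, so the total is 0 minutes.

0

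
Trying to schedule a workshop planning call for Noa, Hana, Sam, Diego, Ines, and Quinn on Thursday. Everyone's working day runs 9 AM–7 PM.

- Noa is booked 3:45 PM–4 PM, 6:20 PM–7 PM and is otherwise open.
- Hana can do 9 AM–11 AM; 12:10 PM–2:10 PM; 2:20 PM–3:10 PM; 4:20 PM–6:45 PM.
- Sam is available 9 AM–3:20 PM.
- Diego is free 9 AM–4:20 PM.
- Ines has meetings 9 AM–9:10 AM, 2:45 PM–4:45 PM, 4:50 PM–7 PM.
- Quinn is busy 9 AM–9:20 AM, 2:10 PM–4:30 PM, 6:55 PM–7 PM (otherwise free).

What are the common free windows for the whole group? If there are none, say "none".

09:20-11:00, 12:10-14:10

Noa free: 09:00-15:45, 16:00-18:20 (invert busy blocks within the working day).
Hana free: 09:00-11:00, 12:10-14:10, 14:20-15:10, 16:20-18:45.
Sam free: 09:00-15:20.
Diego free: 09:00-16:20.
Ines free: 09:10-14:45, 16:45-16:50 (invert busy blocks within the working day).
Quinn free: 09:20-14:10, 16:30-18:55 (invert busy blocks within the working day).
Noa ∩ Hana: 09:00-11:00, 12:10-14:10, 14:20-15:10, 16:20-18:20.
Noa ∩ Hana ∩ Sam: 09:00-11:00, 12:10-14:10, 14:20-15:10.
Noa ∩ Hana ∩ Sam ∩ Diego: 09:00-11:00, 12:10-14:10, 14:20-15:10.
Noa ∩ Hana ∩ Sam ∩ Diego ∩ Ines: 09:10-11:00, 12:10-14:10, 14:20-14:45.
Noa ∩ Hana ∩ Sam ∩ Diego ∩ Ines ∩ Quinn: 09:20-11:00, 12:10-14:10.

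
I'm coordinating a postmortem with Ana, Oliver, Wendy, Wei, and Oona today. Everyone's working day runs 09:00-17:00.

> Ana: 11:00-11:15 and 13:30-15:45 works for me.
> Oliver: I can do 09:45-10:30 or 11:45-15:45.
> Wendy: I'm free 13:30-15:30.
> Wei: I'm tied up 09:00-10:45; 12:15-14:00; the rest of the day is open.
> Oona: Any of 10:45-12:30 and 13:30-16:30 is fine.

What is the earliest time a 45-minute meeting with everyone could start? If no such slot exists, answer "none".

Ana free: 11:00-11:15, 13:30-15:45.
Oliver free: 09:45-10:30, 11:45-15:45.
Wendy free: 13:30-15:30.
Wei free: 10:45-12:15, 14:00-17:00 (invert busy blocks within the working day).
Oona free: 10:45-12:30, 13:30-16:30.
Ana ∩ Oliver: 13:30-15:45.
Ana ∩ Oliver ∩ Wendy: 13:30-15:30.
Ana ∩ Oliver ∩ Wendy ∩ Wei: 14:00-15:30.
Ana ∩ Oliver ∩ Wendy ∩ Wei ∩ Oona: 14:00-15:30.
Those are the intersection windows.
The first common window of at least 45 minutes is 14:00-15:30, so the earliest start is 14:00.

14:00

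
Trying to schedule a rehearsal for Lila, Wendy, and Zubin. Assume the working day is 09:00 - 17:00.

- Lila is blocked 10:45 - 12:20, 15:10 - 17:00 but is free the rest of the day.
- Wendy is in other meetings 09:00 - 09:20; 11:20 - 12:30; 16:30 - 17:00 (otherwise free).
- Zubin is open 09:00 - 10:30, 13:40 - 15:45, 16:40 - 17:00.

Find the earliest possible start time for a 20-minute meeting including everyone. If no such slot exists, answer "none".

09:20

Lila free: 09:00-10:45, 12:20-15:10 (invert busy blocks within the working day).
Wendy free: 09:20-11:20, 12:30-16:30 (invert busy blocks within the working day).
Zubin free: 09:00-10:30, 13:40-15:45, 16:40-17:00.
Lila ∩ Wendy: 09:20-10:45, 12:30-15:10.
Lila ∩ Wendy ∩ Zubin: 09:20-10:30, 13:40-15:10.
The first common window of at least 20 minutes is 09:20-10:30, so the earliest start is 09:20.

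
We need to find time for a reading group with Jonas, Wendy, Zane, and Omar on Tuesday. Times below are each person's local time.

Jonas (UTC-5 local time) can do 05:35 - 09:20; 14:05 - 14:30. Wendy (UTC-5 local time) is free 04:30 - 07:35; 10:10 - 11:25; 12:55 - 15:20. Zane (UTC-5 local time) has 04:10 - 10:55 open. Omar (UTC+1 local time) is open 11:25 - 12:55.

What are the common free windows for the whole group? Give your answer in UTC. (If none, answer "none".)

10:35-11:55

Jonas in UTC: 10:35-14:20, 19:05-19:30 (add 5h to convert from UTC-5).
Wendy in UTC: 09:30-12:35, 15:10-16:25, 17:55-20:20 (add 5h to convert from UTC-5).
Zane in UTC: 09:10-15:55 (add 5h to convert from UTC-5).
Omar in UTC: 10:25-11:55 (subtract 1h to convert from UTC+1).
Jonas ∩ Wendy: 10:35-12:35, 19:05-19:30.
Jonas ∩ Wendy ∩ Zane: 10:35-12:35.
Jonas ∩ Wendy ∩ Zane ∩ Omar: 10:35-11:55.
Those are the intersection windows.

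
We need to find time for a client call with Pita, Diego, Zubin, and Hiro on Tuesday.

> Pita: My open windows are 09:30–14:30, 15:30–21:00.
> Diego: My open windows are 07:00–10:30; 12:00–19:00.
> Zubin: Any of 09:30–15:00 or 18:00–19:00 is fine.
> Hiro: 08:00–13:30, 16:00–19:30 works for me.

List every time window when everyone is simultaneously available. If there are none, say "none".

Pita ∩ Diego: 09:30-10:30, 12:00-14:30, 15:30-19:00.
Pita ∩ Diego ∩ Zubin: 09:30-10:30, 12:00-14:30, 18:00-19:00.
Pita ∩ Diego ∩ Zubin ∩ Hiro: 09:30-10:30, 12:00-13:30, 18:00-19:00.

09:30-10:30, 12:00-13:30, 18:00-19:00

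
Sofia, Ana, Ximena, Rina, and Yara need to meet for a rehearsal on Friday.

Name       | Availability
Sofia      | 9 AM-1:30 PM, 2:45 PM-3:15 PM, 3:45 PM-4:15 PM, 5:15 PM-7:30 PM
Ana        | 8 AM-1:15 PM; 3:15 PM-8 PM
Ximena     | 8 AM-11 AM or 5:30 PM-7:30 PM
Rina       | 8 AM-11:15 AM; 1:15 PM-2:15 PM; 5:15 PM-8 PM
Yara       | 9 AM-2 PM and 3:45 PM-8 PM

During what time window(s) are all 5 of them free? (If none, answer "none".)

Sofia ∩ Ana: 09:00-13:15, 15:45-16:15, 17:15-19:30.
Sofia ∩ Ana ∩ Ximena: 09:00-11:00, 17:30-19:30.
Sofia ∩ Ana ∩ Ximena ∩ Rina: 09:00-11:00, 17:30-19:30.
Sofia ∩ Ana ∩ Ximena ∩ Rina ∩ Yara: 09:00-11:00, 17:30-19:30.

09:00-11:00, 17:30-19:30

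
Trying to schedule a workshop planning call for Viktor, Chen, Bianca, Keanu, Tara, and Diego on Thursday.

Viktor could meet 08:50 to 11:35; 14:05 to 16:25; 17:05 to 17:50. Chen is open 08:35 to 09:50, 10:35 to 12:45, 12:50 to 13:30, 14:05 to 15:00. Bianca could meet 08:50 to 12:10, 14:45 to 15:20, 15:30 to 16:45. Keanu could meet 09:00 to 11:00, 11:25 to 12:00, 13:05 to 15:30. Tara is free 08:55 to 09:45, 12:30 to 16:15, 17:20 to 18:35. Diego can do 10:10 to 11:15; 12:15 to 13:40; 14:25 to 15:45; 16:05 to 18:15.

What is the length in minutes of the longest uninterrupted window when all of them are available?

Viktor ∩ Chen: 08:50-09:50, 10:35-11:35, 14:05-15:00.
Viktor ∩ Chen ∩ Bianca: 08:50-09:50, 10:35-11:35, 14:45-15:00.
Viktor ∩ Chen ∩ Bianca ∩ Keanu: 09:00-09:50, 10:35-11:00, 11:25-11:35, 14:45-15:00.
Viktor ∩ Chen ∩ Bianca ∩ Keanu ∩ Tara: 09:00-09:45, 14:45-15:00.
Viktor ∩ Chen ∩ Bianca ∩ Keanu ∩ Tara ∩ Diego: 14:45-15:00.
The longest is 14:45-15:00 at 15 minutes.

15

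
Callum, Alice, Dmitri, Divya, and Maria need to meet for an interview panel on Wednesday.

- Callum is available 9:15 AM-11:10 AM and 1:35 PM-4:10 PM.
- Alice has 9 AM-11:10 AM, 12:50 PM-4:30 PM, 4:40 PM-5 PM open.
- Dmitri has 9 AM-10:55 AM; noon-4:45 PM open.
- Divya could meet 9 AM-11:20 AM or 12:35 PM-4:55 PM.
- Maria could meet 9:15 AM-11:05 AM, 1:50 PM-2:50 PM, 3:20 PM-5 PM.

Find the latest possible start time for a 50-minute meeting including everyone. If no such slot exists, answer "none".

15:20

Callum ∩ Alice: 09:15-11:10, 13:35-16:10.
Callum ∩ Alice ∩ Dmitri: 09:15-10:55, 13:35-16:10.
Callum ∩ Alice ∩ Dmitri ∩ Divya: 09:15-10:55, 13:35-16:10.
Callum ∩ Alice ∩ Dmitri ∩ Divya ∩ Maria: 09:15-10:55, 13:50-14:50, 15:20-16:10.
The last common window of at least 50 minutes is 15:20-16:10; a 50-minute meeting can start as late as 15:20 and still end by 16:10.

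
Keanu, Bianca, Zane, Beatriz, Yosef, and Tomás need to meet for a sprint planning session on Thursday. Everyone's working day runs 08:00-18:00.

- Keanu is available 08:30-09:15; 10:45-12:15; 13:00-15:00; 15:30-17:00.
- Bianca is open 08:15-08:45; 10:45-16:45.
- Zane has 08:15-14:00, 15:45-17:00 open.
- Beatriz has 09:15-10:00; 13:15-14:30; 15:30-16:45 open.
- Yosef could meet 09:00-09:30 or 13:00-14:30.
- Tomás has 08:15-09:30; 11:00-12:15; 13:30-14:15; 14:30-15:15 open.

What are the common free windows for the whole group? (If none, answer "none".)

Keanu ∩ Bianca: 08:30-08:45, 10:45-12:15, 13:00-15:00, 15:30-16:45.
Keanu ∩ Bianca ∩ Zane: 08:30-08:45, 10:45-12:15, 13:00-14:00, 15:45-16:45.
Keanu ∩ Bianca ∩ Zane ∩ Beatriz: 13:15-14:00, 15:45-16:45.
Keanu ∩ Bianca ∩ Zane ∩ Beatriz ∩ Yosef: 13:15-14:00.
Keanu ∩ Bianca ∩ Zane ∩ Beatriz ∩ Yosef ∩ Tomás: 13:30-14:00.
So the common availability across everyone is 13:30-14:00.

13:30-14:00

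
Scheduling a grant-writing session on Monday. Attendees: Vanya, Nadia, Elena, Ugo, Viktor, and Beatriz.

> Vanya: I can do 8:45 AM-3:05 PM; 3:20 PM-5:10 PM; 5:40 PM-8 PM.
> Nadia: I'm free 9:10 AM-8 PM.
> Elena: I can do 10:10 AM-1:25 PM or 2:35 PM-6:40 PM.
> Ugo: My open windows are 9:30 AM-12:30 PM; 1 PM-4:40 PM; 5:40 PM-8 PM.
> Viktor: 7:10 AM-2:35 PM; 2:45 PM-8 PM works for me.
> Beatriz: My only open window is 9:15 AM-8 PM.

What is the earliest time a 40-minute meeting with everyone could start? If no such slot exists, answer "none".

10:10

Vanya ∩ Nadia: 09:10-15:05, 15:20-17:10, 17:40-20:00.
Vanya ∩ Nadia ∩ Elena: 10:10-13:25, 14:35-15:05, 15:20-17:10, 17:40-18:40.
Vanya ∩ Nadia ∩ Elena ∩ Ugo: 10:10-12:30, 13:00-13:25, 14:35-15:05, 15:20-16:40, 17:40-18:40.
Vanya ∩ Nadia ∩ Elena ∩ Ugo ∩ Viktor: 10:10-12:30, 13:00-13:25, 14:45-15:05, 15:20-16:40, 17:40-18:40.
Vanya ∩ Nadia ∩ Elena ∩ Ugo ∩ Viktor ∩ Beatriz: 10:10-12:30, 13:00-13:25, 14:45-15:05, 15:20-16:40, 17:40-18:40.
The first common window of at least 40 minutes is 10:10-12:30, so the earliest start is 10:10.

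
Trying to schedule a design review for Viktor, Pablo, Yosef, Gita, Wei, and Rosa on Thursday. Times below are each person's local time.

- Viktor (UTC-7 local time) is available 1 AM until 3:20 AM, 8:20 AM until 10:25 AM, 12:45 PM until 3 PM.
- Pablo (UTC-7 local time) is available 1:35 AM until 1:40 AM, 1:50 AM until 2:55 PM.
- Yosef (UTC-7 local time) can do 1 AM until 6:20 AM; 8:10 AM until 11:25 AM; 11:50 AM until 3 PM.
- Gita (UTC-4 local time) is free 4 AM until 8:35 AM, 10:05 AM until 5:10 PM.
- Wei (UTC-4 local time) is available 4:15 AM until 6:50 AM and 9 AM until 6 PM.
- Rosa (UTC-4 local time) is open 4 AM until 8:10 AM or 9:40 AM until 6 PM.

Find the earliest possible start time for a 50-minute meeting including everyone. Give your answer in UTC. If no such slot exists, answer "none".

08:50

Viktor in UTC: 08:00-10:20, 15:20-17:25, 19:45-22:00 (add 7h to convert from UTC-7).
Pablo in UTC: 08:35-08:40, 08:50-21:55 (add 7h to convert from UTC-7).
Yosef in UTC: 08:00-13:20, 15:10-18:25, 18:50-22:00 (add 7h to convert from UTC-7).
Gita in UTC: 08:00-12:35, 14:05-21:10 (add 4h to convert from UTC-4).
Wei in UTC: 08:15-10:50, 13:00-22:00 (add 4h to convert from UTC-4).
Rosa in UTC: 08:00-12:10, 13:40-22:00 (add 4h to convert from UTC-4).
Viktor ∩ Pablo: 08:35-08:40, 08:50-10:20, 15:20-17:25, 19:45-21:55.
Viktor ∩ Pablo ∩ Yosef: 08:35-08:40, 08:50-10:20, 15:20-17:25, 19:45-21:55.
Viktor ∩ Pablo ∩ Yosef ∩ Gita: 08:35-08:40, 08:50-10:20, 15:20-17:25, 19:45-21:10.
Viktor ∩ Pablo ∩ Yosef ∩ Gita ∩ Wei: 08:35-08:40, 08:50-10:20, 15:20-17:25, 19:45-21:10.
Viktor ∩ Pablo ∩ Yosef ∩ Gita ∩ Wei ∩ Rosa: 08:35-08:40, 08:50-10:20, 15:20-17:25, 19:45-21:10.
The first common window of at least 50 minutes is 08:50-10:20, so the earliest start is 08:50.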